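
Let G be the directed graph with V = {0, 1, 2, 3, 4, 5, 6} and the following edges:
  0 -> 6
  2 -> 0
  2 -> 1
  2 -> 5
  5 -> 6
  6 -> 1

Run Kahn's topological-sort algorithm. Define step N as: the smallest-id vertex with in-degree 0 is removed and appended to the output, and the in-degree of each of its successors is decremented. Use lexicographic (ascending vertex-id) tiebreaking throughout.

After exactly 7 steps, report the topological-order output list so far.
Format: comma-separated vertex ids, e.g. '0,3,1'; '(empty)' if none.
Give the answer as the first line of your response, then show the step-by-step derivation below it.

2,0,3,4,5,6,1

step 1: output 2; order=[2]; indeg=(0,1,0,0,0,0,2)
step 2: output 0; order=[2,0]; indeg=(0,1,0,0,0,0,1)
step 3: output 3; order=[2,0,3]; indeg=(0,1,0,0,0,0,1)
step 4: output 4; order=[2,0,3,4]; indeg=(0,1,0,0,0,0,1)
step 5: output 5; order=[2,0,3,4,5]; indeg=(0,1,0,0,0,0,0)
step 6: output 6; order=[2,0,3,4,5,6]; indeg=(0,0,0,0,0,0,0)
step 7: output 1; order=[2,0,3,4,5,6,1]; indeg=(0,0,0,0,0,0,0)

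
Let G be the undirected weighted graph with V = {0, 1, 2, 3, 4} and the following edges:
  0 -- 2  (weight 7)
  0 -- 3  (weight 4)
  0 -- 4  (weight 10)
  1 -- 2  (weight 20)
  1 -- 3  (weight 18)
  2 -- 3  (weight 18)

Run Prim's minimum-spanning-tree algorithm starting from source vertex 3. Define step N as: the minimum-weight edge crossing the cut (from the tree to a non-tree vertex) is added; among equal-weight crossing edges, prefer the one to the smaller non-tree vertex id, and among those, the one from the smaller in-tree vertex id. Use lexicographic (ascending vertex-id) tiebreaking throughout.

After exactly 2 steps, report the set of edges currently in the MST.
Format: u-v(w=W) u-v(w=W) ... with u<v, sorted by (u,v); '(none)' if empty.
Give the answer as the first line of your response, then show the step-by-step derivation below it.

0-2(w=7) 0-3(w=4)

step 1: add edge 0-3 (w=4); MST = {0-3(w=4)}
step 2: add edge 0-2 (w=7); MST = {0-2(w=7) 0-3(w=4)}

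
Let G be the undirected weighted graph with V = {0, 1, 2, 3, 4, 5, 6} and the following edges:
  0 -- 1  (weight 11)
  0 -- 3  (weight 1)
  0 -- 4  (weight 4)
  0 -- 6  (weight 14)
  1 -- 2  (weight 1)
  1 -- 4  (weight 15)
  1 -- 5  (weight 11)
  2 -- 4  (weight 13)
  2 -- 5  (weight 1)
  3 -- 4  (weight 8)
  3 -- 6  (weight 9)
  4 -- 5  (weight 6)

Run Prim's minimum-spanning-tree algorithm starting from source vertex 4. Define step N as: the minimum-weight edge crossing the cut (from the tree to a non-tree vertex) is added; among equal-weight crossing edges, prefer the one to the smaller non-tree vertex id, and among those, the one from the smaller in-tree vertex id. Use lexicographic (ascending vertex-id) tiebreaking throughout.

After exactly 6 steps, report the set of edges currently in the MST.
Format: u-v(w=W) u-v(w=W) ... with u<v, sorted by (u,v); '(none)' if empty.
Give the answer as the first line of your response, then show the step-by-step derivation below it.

0-3(w=1) 0-4(w=4) 1-2(w=1) 2-5(w=1) 3-6(w=9) 4-5(w=6)

step 1: add edge 0-4 (w=4); MST = {0-4(w=4)}
step 2: add edge 0-3 (w=1); MST = {0-3(w=1) 0-4(w=4)}
step 3: add edge 4-5 (w=6); MST = {0-3(w=1) 0-4(w=4) 4-5(w=6)}
step 4: add edge 2-5 (w=1); MST = {0-3(w=1) 0-4(w=4) 2-5(w=1) 4-5(w=6)}
step 5: add edge 1-2 (w=1); MST = {0-3(w=1) 0-4(w=4) 1-2(w=1) 2-5(w=1) 4-5(w=6)}
step 6: add edge 3-6 (w=9); MST = {0-3(w=1) 0-4(w=4) 1-2(w=1) 2-5(w=1) 3-6(w=9) 4-5(w=6)}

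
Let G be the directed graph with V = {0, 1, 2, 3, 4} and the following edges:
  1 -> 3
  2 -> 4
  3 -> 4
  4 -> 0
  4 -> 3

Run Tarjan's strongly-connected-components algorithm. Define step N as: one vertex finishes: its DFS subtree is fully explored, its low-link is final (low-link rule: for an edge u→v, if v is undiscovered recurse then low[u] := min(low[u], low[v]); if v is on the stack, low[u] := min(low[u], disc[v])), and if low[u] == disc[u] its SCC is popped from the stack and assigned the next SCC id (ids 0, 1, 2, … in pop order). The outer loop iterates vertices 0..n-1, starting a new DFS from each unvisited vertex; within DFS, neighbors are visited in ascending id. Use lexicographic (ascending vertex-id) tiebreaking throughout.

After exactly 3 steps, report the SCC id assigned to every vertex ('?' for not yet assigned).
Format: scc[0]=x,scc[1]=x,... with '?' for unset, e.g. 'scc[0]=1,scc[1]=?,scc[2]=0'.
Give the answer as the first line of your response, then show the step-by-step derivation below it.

scc[0]=0,scc[1]=?,scc[2]=?,scc[3]=1,scc[4]=1

step 1: low=(low[0]=0,low[1]=?,low[2]=?,low[3]=?,low[4]=?); scc=(scc[0]=0,scc[1]=?,scc[2]=?,scc[3]=?,scc[4]=?)
step 2: low=(low[0]=0,low[1]=1,low[2]=?,low[3]=2,low[4]=2); scc=(scc[0]=0,scc[1]=?,scc[2]=?,scc[3]=?,scc[4]=?)
step 3: low=(low[0]=0,low[1]=1,low[2]=?,low[3]=2,low[4]=2); scc=(scc[0]=0,scc[1]=?,scc[2]=?,scc[3]=1,scc[4]=1)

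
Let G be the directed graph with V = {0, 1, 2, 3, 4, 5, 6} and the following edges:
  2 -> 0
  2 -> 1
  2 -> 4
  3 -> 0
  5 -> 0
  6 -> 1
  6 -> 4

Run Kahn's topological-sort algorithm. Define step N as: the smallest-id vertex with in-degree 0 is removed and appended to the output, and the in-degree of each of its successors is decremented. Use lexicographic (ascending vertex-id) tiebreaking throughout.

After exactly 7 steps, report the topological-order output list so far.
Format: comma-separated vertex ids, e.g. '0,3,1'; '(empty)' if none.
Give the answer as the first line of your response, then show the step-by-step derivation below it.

2,3,5,0,6,1,4

step 1: output 2; order=[2]; indeg=(2,1,0,0,1,0,0)
step 2: output 3; order=[2,3]; indeg=(1,1,0,0,1,0,0)
step 3: output 5; order=[2,3,5]; indeg=(0,1,0,0,1,0,0)
step 4: output 0; order=[2,3,5,0]; indeg=(0,1,0,0,1,0,0)
step 5: output 6; order=[2,3,5,0,6]; indeg=(0,0,0,0,0,0,0)
step 6: output 1; order=[2,3,5,0,6,1]; indeg=(0,0,0,0,0,0,0)
step 7: output 4; order=[2,3,5,0,6,1,4]; indeg=(0,0,0,0,0,0,0)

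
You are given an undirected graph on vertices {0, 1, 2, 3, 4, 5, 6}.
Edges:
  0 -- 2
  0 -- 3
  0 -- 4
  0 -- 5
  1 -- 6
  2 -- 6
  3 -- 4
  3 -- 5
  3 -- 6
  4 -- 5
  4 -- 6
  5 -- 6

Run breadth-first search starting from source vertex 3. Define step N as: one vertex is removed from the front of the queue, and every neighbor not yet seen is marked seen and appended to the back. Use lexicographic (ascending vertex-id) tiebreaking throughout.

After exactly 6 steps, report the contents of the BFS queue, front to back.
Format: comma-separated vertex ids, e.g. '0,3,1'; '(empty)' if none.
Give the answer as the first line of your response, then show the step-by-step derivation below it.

1

step 1: dequeue 3; queue=[0,4,5,6]; order=3
step 2: dequeue 0; queue=[4,5,6,2]; order=3,0
step 3: dequeue 4; queue=[5,6,2]; order=3,0,4
step 4: dequeue 5; queue=[6,2]; order=3,0,4,5
step 5: dequeue 6; queue=[2,1]; order=3,0,4,5,6
step 6: dequeue 2; queue=[1]; order=3,0,4,5,6,2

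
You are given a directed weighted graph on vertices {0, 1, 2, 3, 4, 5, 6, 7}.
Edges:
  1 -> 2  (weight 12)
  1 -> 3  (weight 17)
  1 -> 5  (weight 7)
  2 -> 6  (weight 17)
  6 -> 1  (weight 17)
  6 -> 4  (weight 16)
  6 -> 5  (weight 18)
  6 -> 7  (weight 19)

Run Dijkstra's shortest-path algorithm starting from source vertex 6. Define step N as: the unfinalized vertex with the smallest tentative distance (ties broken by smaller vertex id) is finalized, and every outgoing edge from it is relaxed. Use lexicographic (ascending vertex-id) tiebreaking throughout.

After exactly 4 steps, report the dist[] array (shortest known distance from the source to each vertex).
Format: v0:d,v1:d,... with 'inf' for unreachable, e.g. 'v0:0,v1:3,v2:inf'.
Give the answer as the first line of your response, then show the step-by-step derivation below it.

v0:inf,v1:17,v2:29,v3:34,v4:16,v5:18,v6:0,v7:19

step 1: dist = v0:inf,v1:17,v2:inf,v3:inf,v4:16,v5:18,v6:0,v7:19
step 2: dist = v0:inf,v1:17,v2:inf,v3:inf,v4:16,v5:18,v6:0,v7:19
step 3: dist = v0:inf,v1:17,v2:29,v3:34,v4:16,v5:18,v6:0,v7:19
step 4: dist = v0:inf,v1:17,v2:29,v3:34,v4:16,v5:18,v6:0,v7:19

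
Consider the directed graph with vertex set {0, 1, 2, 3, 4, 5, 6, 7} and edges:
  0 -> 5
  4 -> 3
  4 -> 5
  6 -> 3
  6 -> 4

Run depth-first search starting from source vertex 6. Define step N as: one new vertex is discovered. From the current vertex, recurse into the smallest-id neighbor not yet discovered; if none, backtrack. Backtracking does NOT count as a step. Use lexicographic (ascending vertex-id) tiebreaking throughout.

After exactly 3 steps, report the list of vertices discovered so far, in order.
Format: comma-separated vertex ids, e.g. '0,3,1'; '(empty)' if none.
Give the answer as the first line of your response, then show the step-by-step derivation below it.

6,3,4

step 1: discover 6; path=6; order=6
step 2: discover 3; path=6>3; order=6,3
step 3: discover 4; path=6>4; order=6,3,4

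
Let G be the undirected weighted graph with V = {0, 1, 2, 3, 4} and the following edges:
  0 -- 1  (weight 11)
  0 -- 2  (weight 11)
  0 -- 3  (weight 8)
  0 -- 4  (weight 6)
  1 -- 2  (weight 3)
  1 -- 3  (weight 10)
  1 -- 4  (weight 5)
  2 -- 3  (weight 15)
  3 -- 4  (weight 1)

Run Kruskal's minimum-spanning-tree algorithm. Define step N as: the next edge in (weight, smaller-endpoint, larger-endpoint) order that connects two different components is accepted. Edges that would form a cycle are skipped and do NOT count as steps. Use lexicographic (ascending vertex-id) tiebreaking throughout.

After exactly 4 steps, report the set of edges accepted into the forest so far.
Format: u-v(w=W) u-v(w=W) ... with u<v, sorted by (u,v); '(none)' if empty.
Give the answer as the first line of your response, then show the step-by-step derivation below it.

0-4(w=6) 1-2(w=3) 1-4(w=5) 3-4(w=1)

step 1: add edge 3-4 (w=1); MST = {3-4(w=1)}
step 2: add edge 1-2 (w=3); MST = {1-2(w=3) 3-4(w=1)}
step 3: add edge 1-4 (w=5); MST = {1-2(w=3) 1-4(w=5) 3-4(w=1)}
step 4: add edge 0-4 (w=6); MST = {0-4(w=6) 1-2(w=3) 1-4(w=5) 3-4(w=1)}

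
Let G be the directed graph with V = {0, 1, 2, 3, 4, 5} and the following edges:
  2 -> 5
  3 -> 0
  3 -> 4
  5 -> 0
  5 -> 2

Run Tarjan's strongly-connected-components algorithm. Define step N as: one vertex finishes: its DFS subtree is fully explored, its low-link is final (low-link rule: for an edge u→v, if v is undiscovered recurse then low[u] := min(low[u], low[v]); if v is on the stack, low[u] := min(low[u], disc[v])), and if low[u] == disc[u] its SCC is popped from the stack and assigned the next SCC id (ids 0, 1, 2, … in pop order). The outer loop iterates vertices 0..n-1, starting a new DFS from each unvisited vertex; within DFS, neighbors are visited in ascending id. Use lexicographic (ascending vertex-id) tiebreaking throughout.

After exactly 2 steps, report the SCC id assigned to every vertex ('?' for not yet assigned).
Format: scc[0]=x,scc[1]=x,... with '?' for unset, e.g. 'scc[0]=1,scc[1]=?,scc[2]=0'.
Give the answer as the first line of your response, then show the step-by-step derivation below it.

scc[0]=0,scc[1]=1,scc[2]=?,scc[3]=?,scc[4]=?,scc[5]=?

step 1: low=(low[0]=0,low[1]=?,low[2]=?,low[3]=?,low[4]=?,low[5]=?); scc=(scc[0]=0,scc[1]=?,scc[2]=?,scc[3]=?,scc[4]=?,scc[5]=?)
step 2: low=(low[0]=0,low[1]=1,low[2]=?,low[3]=?,low[4]=?,low[5]=?); scc=(scc[0]=0,scc[1]=1,scc[2]=?,scc[3]=?,scc[4]=?,scc[5]=?)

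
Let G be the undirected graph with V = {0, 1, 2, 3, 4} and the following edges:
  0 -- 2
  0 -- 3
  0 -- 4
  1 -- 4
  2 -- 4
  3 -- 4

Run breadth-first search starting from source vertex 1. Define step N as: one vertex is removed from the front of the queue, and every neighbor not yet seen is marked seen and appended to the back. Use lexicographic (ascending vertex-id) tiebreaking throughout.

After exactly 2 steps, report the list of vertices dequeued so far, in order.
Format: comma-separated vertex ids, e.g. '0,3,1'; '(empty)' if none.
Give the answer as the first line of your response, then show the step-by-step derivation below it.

1,4

step 1: dequeue 1; queue=[4]; order=1
step 2: dequeue 4; queue=[0,2,3]; order=1,4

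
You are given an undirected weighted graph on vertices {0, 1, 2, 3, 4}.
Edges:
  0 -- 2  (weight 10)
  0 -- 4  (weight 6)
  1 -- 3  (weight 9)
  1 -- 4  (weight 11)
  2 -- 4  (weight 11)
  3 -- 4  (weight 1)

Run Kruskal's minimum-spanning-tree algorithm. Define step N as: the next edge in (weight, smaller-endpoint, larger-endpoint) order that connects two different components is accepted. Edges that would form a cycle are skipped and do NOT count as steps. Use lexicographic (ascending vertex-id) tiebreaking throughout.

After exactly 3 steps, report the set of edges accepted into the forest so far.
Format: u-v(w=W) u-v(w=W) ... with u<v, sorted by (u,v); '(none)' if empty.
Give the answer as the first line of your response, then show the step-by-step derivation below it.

0-4(w=6) 1-3(w=9) 3-4(w=1)

step 1: add edge 3-4 (w=1); MST = {3-4(w=1)}
step 2: add edge 0-4 (w=6); MST = {0-4(w=6) 3-4(w=1)}
step 3: add edge 1-3 (w=9); MST = {0-4(w=6) 1-3(w=9) 3-4(w=1)}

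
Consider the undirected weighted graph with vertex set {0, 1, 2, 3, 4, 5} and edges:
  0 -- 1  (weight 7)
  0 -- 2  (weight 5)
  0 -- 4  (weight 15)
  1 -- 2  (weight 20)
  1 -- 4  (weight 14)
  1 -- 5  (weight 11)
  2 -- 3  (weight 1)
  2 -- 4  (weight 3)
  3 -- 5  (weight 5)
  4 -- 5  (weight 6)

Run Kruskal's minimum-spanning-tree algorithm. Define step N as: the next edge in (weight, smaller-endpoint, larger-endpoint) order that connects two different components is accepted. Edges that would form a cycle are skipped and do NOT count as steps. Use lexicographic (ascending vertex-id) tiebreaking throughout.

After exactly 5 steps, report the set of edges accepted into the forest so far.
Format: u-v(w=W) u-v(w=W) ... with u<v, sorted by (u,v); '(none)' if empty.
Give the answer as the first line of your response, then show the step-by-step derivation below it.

0-1(w=7) 0-2(w=5) 2-3(w=1) 2-4(w=3) 3-5(w=5)

step 1: add edge 2-3 (w=1); MST = {2-3(w=1)}
step 2: add edge 2-4 (w=3); MST = {2-3(w=1) 2-4(w=3)}
step 3: add edge 0-2 (w=5); MST = {0-2(w=5) 2-3(w=1) 2-4(w=3)}
step 4: add edge 3-5 (w=5); MST = {0-2(w=5) 2-3(w=1) 2-4(w=3) 3-5(w=5)}
step 5: add edge 0-1 (w=7); MST = {0-1(w=7) 0-2(w=5) 2-3(w=1) 2-4(w=3) 3-5(w=5)}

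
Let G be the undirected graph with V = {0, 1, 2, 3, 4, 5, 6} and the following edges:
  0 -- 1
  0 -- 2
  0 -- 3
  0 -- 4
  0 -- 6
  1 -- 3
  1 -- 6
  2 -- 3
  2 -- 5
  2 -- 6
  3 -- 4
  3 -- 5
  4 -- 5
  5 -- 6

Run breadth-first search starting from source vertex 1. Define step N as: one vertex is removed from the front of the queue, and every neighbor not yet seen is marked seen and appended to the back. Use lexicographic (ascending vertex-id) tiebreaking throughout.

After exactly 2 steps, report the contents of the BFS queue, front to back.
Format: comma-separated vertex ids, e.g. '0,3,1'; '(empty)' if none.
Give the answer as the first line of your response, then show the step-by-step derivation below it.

3,6,2,4

step 1: dequeue 1; queue=[0,3,6]; order=1
step 2: dequeue 0; queue=[3,6,2,4]; order=1,0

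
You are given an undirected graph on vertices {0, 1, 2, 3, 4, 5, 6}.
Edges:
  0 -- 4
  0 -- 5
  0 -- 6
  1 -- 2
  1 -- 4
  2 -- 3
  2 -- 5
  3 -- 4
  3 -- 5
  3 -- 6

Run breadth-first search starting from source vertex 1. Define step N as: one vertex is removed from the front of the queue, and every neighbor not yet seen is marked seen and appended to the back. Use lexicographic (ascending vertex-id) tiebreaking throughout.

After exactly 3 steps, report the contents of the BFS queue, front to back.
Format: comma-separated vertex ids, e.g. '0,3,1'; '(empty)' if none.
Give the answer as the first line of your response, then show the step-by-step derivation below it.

3,5,0

step 1: dequeue 1; queue=[2,4]; order=1
step 2: dequeue 2; queue=[4,3,5]; order=1,2
step 3: dequeue 4; queue=[3,5,0]; order=1,2,4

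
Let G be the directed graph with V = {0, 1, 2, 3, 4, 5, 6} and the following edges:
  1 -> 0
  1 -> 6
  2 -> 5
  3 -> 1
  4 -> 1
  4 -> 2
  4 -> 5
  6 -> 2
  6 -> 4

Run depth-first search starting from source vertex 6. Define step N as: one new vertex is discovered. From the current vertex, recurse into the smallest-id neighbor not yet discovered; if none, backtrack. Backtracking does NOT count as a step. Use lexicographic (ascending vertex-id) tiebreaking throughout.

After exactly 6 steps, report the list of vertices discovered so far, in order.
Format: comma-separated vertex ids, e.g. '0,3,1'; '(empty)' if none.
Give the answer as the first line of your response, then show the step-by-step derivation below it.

6,2,5,4,1,0

step 1: discover 6; path=6; order=6
step 2: discover 2; path=6>2; order=6,2
step 3: discover 5; path=6>2>5; order=6,2,5
step 4: discover 4; path=6>4; order=6,2,5,4
step 5: discover 1; path=6>4>1; order=6,2,5,4,1
step 6: discover 0; path=6>4>1>0; order=6,2,5,4,1,0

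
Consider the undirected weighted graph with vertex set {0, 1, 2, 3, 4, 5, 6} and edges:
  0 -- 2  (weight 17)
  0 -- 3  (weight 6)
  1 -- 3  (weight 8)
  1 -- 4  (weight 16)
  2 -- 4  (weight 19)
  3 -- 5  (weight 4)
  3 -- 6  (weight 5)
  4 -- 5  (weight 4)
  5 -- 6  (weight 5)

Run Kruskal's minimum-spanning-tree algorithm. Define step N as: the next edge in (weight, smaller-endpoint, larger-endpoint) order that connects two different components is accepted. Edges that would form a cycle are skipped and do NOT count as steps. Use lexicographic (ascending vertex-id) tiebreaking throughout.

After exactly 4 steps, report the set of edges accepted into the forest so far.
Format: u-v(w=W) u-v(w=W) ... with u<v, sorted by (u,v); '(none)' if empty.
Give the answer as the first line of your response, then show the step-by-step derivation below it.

0-3(w=6) 3-5(w=4) 3-6(w=5) 4-5(w=4)

step 1: add edge 3-5 (w=4); MST = {3-5(w=4)}
step 2: add edge 4-5 (w=4); MST = {3-5(w=4) 4-5(w=4)}
step 3: add edge 3-6 (w=5); MST = {3-5(w=4) 3-6(w=5) 4-5(w=4)}
step 4: add edge 0-3 (w=6); MST = {0-3(w=6) 3-5(w=4) 3-6(w=5) 4-5(w=4)}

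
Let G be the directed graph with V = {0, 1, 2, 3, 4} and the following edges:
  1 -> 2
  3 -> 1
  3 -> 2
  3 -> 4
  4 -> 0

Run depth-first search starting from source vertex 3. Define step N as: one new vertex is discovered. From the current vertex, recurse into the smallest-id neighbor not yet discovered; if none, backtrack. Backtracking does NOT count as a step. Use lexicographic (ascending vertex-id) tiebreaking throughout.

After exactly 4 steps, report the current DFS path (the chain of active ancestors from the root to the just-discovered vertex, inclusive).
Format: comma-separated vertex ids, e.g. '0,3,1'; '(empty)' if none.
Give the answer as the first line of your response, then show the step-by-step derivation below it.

3,4

step 1: discover 3; path=3; order=3
step 2: discover 1; path=3>1; order=3,1
step 3: discover 2; path=3>1>2; order=3,1,2
step 4: discover 4; path=3>4; order=3,1,2,4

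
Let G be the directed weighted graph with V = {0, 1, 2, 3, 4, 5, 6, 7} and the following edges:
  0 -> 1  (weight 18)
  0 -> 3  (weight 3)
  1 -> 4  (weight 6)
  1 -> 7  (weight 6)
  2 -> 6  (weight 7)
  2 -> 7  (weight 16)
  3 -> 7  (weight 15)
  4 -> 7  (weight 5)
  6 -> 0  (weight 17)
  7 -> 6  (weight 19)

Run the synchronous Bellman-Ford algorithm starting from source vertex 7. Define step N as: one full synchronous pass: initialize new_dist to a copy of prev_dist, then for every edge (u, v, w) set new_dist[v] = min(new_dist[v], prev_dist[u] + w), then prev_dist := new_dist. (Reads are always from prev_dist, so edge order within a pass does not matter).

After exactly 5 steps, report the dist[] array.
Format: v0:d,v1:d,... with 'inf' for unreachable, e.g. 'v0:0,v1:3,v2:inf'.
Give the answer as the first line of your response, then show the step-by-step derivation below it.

v0:36,v1:54,v2:inf,v3:39,v4:60,v5:inf,v6:19,v7:0

step 1: dist = v0:inf,v1:inf,v2:inf,v3:inf,v4:inf,v5:inf,v6:19,v7:0
step 2: dist = v0:36,v1:inf,v2:inf,v3:inf,v4:inf,v5:inf,v6:19,v7:0
step 3: dist = v0:36,v1:54,v2:inf,v3:39,v4:inf,v5:inf,v6:19,v7:0
step 4: dist = v0:36,v1:54,v2:inf,v3:39,v4:60,v5:inf,v6:19,v7:0
step 5: dist = v0:36,v1:54,v2:inf,v3:39,v4:60,v5:inf,v6:19,v7:0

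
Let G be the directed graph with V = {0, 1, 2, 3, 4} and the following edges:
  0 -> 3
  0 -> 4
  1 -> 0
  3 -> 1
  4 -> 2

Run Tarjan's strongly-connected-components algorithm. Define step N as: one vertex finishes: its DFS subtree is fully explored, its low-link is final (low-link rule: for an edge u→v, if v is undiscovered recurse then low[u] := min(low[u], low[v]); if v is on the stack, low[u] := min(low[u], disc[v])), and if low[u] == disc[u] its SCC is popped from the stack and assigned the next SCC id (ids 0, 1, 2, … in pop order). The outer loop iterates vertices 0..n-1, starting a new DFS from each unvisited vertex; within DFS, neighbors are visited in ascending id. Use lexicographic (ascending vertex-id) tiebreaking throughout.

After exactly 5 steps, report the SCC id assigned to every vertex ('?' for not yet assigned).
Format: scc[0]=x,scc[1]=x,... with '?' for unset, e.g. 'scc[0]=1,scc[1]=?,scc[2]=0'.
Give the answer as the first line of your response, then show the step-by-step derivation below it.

scc[0]=2,scc[1]=2,scc[2]=0,scc[3]=2,scc[4]=1

step 1: low=(low[0]=0,low[1]=0,low[2]=?,low[3]=1,low[4]=?); scc=(scc[0]=?,scc[1]=?,scc[2]=?,scc[3]=?,scc[4]=?)
step 2: low=(low[0]=0,low[1]=0,low[2]=?,low[3]=0,low[4]=?); scc=(scc[0]=?,scc[1]=?,scc[2]=?,scc[3]=?,scc[4]=?)
step 3: low=(low[0]=0,low[1]=0,low[2]=4,low[3]=0,low[4]=3); scc=(scc[0]=?,scc[1]=?,scc[2]=0,scc[3]=?,scc[4]=?)
step 4: low=(low[0]=0,low[1]=0,low[2]=4,low[3]=0,low[4]=3); scc=(scc[0]=?,scc[1]=?,scc[2]=0,scc[3]=?,scc[4]=1)
step 5: low=(low[0]=0,low[1]=0,low[2]=4,low[3]=0,low[4]=3); scc=(scc[0]=2,scc[1]=2,scc[2]=0,scc[3]=2,scc[4]=1)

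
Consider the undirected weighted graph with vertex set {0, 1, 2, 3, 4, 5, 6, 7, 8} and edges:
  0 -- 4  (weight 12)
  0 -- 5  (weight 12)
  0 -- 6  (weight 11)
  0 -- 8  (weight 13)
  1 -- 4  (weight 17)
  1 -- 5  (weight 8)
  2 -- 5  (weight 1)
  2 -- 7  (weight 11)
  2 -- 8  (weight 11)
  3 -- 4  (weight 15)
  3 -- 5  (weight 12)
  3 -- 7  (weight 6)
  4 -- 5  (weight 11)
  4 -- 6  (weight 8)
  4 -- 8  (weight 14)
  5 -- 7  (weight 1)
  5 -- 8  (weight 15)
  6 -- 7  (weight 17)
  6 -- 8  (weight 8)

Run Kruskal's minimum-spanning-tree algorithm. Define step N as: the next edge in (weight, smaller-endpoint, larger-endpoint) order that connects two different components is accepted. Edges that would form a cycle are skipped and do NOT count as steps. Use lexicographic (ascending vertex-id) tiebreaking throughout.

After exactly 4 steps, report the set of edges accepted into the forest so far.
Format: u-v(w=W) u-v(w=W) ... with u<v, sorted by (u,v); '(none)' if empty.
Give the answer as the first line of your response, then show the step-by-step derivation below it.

1-5(w=8) 2-5(w=1) 3-7(w=6) 5-7(w=1)

step 1: add edge 2-5 (w=1); MST = {2-5(w=1)}
step 2: add edge 5-7 (w=1); MST = {2-5(w=1) 5-7(w=1)}
step 3: add edge 3-7 (w=6); MST = {2-5(w=1) 3-7(w=6) 5-7(w=1)}
step 4: add edge 1-5 (w=8); MST = {1-5(w=8) 2-5(w=1) 3-7(w=6) 5-7(w=1)}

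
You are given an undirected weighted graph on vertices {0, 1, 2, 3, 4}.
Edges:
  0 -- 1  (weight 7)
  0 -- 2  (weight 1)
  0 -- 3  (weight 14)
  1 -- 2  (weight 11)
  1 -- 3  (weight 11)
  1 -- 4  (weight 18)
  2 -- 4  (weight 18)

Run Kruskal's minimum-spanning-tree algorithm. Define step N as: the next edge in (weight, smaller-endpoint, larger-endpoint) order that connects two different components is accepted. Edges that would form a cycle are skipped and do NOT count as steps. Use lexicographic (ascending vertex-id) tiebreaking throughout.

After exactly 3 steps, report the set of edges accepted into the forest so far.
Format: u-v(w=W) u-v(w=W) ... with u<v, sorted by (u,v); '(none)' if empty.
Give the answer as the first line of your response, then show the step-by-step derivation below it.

0-1(w=7) 0-2(w=1) 1-3(w=11)

step 1: add edge 0-2 (w=1); MST = {0-2(w=1)}
step 2: add edge 0-1 (w=7); MST = {0-1(w=7) 0-2(w=1)}
step 3: add edge 1-3 (w=11); MST = {0-1(w=7) 0-2(w=1) 1-3(w=11)}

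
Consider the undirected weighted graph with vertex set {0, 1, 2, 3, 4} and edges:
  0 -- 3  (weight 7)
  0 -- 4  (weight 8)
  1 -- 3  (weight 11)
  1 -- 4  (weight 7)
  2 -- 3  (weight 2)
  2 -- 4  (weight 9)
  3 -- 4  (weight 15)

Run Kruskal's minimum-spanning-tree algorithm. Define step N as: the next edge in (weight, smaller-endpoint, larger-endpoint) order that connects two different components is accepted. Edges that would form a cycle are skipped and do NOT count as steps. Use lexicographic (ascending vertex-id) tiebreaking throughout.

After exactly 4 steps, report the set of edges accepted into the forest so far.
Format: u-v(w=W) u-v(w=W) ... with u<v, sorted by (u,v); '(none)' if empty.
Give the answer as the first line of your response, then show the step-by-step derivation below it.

0-3(w=7) 0-4(w=8) 1-4(w=7) 2-3(w=2)

step 1: add edge 2-3 (w=2); MST = {2-3(w=2)}
step 2: add edge 0-3 (w=7); MST = {0-3(w=7) 2-3(w=2)}
step 3: add edge 1-4 (w=7); MST = {0-3(w=7) 1-4(w=7) 2-3(w=2)}
step 4: add edge 0-4 (w=8); MST = {0-3(w=7) 0-4(w=8) 1-4(w=7) 2-3(w=2)}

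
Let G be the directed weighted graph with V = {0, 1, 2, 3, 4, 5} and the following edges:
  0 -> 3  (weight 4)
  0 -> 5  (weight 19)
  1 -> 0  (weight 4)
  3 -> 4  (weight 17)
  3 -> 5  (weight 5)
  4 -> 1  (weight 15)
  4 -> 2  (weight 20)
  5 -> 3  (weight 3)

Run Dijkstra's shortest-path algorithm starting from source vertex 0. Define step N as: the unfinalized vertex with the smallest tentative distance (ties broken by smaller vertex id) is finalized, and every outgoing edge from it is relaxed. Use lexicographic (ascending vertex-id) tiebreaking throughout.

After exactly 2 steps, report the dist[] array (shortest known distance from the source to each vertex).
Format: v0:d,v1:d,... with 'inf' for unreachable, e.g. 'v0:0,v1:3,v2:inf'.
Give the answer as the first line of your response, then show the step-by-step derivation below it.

v0:0,v1:inf,v2:inf,v3:4,v4:21,v5:9

step 1: dist = v0:0,v1:inf,v2:inf,v3:4,v4:inf,v5:19
step 2: dist = v0:0,v1:inf,v2:inf,v3:4,v4:21,v5:9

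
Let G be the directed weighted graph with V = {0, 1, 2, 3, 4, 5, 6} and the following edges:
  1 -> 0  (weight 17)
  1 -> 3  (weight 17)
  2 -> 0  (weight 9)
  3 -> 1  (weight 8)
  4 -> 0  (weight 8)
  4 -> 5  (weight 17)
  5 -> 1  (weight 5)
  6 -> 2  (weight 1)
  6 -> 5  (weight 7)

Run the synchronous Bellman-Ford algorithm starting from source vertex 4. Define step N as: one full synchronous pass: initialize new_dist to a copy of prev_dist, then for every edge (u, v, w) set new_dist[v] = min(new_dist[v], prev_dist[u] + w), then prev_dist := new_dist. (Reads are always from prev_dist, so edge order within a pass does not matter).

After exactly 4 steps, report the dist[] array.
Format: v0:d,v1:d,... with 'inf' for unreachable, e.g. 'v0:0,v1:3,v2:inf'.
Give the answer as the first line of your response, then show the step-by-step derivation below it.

v0:8,v1:22,v2:inf,v3:39,v4:0,v5:17,v6:inf

step 1: dist = v0:8,v1:inf,v2:inf,v3:inf,v4:0,v5:17,v6:inf
step 2: dist = v0:8,v1:22,v2:inf,v3:inf,v4:0,v5:17,v6:inf
step 3: dist = v0:8,v1:22,v2:inf,v3:39,v4:0,v5:17,v6:inf
step 4: dist = v0:8,v1:22,v2:inf,v3:39,v4:0,v5:17,v6:inf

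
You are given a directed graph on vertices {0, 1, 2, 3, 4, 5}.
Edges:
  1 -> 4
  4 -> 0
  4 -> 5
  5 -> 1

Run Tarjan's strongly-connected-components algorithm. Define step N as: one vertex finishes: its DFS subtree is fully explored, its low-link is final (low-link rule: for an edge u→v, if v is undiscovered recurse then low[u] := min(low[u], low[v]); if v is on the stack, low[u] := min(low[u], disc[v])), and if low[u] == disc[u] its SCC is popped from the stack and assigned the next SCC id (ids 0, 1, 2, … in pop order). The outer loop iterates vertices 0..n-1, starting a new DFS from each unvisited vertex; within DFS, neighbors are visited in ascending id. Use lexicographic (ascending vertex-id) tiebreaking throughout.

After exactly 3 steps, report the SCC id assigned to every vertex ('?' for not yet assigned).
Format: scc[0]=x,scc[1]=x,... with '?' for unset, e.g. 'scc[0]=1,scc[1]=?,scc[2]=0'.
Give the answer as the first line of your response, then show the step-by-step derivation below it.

scc[0]=0,scc[1]=?,scc[2]=?,scc[3]=?,scc[4]=?,scc[5]=?

step 1: low=(low[0]=0,low[1]=?,low[2]=?,low[3]=?,low[4]=?,low[5]=?); scc=(scc[0]=0,scc[1]=?,scc[2]=?,scc[3]=?,scc[4]=?,scc[5]=?)
step 2: low=(low[0]=0,low[1]=1,low[2]=?,low[3]=?,low[4]=2,low[5]=1); scc=(scc[0]=0,scc[1]=?,scc[2]=?,scc[3]=?,scc[4]=?,scc[5]=?)
step 3: low=(low[0]=0,low[1]=1,low[2]=?,low[3]=?,low[4]=1,low[5]=1); scc=(scc[0]=0,scc[1]=?,scc[2]=?,scc[3]=?,scc[4]=?,scc[5]=?)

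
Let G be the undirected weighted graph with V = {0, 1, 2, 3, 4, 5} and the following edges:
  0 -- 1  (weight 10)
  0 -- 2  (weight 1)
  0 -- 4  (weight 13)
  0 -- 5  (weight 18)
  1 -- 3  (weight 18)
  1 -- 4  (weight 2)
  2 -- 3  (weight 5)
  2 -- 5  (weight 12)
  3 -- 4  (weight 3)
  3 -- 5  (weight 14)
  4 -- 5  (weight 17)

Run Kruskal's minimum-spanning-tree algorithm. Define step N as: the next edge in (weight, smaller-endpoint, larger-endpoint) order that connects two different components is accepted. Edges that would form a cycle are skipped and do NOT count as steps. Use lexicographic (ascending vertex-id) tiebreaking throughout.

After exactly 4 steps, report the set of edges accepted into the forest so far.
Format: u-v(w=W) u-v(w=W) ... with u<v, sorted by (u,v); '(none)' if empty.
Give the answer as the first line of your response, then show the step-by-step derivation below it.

0-2(w=1) 1-4(w=2) 2-3(w=5) 3-4(w=3)

step 1: add edge 0-2 (w=1); MST = {0-2(w=1)}
step 2: add edge 1-4 (w=2); MST = {0-2(w=1) 1-4(w=2)}
step 3: add edge 3-4 (w=3); MST = {0-2(w=1) 1-4(w=2) 3-4(w=3)}
step 4: add edge 2-3 (w=5); MST = {0-2(w=1) 1-4(w=2) 2-3(w=5) 3-4(w=3)}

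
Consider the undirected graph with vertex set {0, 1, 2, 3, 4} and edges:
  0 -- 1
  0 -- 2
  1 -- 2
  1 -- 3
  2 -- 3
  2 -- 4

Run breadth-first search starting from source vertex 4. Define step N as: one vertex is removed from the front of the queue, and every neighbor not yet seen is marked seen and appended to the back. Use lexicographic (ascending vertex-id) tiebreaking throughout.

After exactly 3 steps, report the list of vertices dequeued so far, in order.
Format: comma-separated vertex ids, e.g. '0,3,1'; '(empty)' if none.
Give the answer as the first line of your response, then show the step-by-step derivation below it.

4,2,0

step 1: dequeue 4; queue=[2]; order=4
step 2: dequeue 2; queue=[0,1,3]; order=4,2
step 3: dequeue 0; queue=[1,3]; order=4,2,0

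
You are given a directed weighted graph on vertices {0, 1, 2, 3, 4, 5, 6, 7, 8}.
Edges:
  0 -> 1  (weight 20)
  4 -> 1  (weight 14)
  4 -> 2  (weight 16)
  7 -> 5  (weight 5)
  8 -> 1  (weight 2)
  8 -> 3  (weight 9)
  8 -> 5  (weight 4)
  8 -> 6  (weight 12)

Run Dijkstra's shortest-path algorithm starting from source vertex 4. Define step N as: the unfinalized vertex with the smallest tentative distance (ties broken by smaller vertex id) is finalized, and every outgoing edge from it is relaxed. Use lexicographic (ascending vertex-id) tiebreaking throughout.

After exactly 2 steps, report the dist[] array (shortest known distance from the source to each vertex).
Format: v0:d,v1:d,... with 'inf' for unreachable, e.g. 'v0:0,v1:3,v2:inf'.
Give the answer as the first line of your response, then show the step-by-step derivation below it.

v0:inf,v1:14,v2:16,v3:inf,v4:0,v5:inf,v6:inf,v7:inf,v8:inf

step 1: dist = v0:inf,v1:14,v2:16,v3:inf,v4:0,v5:inf,v6:inf,v7:inf,v8:inf
step 2: dist = v0:inf,v1:14,v2:16,v3:inf,v4:0,v5:inf,v6:inf,v7:inf,v8:inf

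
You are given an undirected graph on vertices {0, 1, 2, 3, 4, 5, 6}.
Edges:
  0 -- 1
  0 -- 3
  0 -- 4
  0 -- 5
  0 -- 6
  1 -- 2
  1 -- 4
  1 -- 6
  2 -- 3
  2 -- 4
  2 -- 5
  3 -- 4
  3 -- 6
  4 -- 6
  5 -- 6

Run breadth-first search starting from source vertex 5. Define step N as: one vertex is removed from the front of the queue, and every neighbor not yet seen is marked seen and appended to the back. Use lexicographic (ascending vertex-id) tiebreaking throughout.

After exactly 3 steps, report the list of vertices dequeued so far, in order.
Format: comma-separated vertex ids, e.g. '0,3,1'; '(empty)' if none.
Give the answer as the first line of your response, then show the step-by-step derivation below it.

5,0,2

step 1: dequeue 5; queue=[0,2,6]; order=5
step 2: dequeue 0; queue=[2,6,1,3,4]; order=5,0
step 3: dequeue 2; queue=[6,1,3,4]; order=5,0,2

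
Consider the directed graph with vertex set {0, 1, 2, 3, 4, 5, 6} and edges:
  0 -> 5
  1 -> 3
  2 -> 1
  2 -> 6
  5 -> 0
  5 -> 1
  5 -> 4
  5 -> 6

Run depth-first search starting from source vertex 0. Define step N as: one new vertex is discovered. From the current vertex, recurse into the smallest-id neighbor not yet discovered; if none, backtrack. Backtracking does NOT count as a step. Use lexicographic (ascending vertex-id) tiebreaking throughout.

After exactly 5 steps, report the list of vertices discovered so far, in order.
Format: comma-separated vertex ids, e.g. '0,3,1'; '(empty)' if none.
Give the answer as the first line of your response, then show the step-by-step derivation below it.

0,5,1,3,4

step 1: discover 0; path=0; order=0
step 2: discover 5; path=0>5; order=0,5
step 3: discover 1; path=0>5>1; order=0,5,1
step 4: discover 3; path=0>5>1>3; order=0,5,1,3
step 5: discover 4; path=0>5>4; order=0,5,1,3,4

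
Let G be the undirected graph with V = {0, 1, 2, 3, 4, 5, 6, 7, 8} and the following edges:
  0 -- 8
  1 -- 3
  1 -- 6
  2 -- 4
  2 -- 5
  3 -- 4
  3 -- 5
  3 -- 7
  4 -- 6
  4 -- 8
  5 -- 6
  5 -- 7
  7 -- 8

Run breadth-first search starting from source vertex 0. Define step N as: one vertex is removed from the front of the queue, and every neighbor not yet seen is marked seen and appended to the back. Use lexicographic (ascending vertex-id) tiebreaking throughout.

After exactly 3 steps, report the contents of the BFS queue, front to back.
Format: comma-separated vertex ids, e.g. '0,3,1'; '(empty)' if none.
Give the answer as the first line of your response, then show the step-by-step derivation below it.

7,2,3,6

step 1: dequeue 0; queue=[8]; order=0
step 2: dequeue 8; queue=[4,7]; order=0,8
step 3: dequeue 4; queue=[7,2,3,6]; order=0,8,4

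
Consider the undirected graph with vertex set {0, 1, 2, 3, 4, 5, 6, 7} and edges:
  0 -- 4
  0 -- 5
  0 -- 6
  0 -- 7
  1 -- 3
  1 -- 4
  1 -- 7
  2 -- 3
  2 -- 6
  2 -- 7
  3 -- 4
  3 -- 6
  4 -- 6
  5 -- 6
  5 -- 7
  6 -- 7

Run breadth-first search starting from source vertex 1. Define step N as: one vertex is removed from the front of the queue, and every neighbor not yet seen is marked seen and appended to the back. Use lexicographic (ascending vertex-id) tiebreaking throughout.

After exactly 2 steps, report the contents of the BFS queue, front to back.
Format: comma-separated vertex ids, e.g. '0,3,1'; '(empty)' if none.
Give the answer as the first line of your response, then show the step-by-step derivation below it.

4,7,2,6

step 1: dequeue 1; queue=[3,4,7]; order=1
step 2: dequeue 3; queue=[4,7,2,6]; order=1,3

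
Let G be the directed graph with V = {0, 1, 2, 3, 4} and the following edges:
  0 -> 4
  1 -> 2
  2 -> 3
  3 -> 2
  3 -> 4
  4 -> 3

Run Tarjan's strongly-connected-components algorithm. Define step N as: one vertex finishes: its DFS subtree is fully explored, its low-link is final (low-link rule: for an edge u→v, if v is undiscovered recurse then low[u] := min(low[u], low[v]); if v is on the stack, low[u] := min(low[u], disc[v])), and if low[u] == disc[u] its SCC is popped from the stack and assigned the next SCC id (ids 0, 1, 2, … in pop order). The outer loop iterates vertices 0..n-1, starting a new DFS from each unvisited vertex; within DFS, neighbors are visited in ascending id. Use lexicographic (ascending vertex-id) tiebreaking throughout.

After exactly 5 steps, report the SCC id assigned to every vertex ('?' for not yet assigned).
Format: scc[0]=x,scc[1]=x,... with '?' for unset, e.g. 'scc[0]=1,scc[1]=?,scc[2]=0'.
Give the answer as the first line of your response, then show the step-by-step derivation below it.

scc[0]=1,scc[1]=2,scc[2]=0,scc[3]=0,scc[4]=0

step 1: low=(low[0]=0,low[1]=?,low[2]=2,low[3]=2,low[4]=1); scc=(scc[0]=?,scc[1]=?,scc[2]=?,scc[3]=?,scc[4]=?)
step 2: low=(low[0]=0,low[1]=?,low[2]=2,low[3]=1,low[4]=1); scc=(scc[0]=?,scc[1]=?,scc[2]=?,scc[3]=?,scc[4]=?)
step 3: low=(low[0]=0,low[1]=?,low[2]=2,low[3]=1,low[4]=1); scc=(scc[0]=?,scc[1]=?,scc[2]=0,scc[3]=0,scc[4]=0)
step 4: low=(low[0]=0,low[1]=?,low[2]=2,low[3]=1,low[4]=1); scc=(scc[0]=1,scc[1]=?,scc[2]=0,scc[3]=0,scc[4]=0)
step 5: low=(low[0]=0,low[1]=4,low[2]=2,low[3]=1,low[4]=1); scc=(scc[0]=1,scc[1]=2,scc[2]=0,scc[3]=0,scc[4]=0)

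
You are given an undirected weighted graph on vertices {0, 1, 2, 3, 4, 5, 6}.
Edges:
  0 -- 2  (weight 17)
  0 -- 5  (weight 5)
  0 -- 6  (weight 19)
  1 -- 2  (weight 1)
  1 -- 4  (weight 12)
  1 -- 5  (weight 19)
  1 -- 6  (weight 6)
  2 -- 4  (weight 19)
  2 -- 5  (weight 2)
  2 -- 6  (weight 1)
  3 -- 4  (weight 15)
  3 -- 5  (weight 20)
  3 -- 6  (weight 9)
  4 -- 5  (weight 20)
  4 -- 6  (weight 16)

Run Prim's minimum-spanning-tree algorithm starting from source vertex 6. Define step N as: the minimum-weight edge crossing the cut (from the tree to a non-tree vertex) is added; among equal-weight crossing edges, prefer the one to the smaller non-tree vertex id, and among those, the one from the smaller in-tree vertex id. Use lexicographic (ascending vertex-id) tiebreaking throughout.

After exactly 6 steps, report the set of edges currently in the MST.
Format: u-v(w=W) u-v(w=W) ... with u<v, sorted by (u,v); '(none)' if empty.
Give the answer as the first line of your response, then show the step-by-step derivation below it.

0-5(w=5) 1-2(w=1) 1-4(w=12) 2-5(w=2) 2-6(w=1) 3-6(w=9)

step 1: add edge 2-6 (w=1); MST = {2-6(w=1)}
step 2: add edge 1-2 (w=1); MST = {1-2(w=1) 2-6(w=1)}
step 3: add edge 2-5 (w=2); MST = {1-2(w=1) 2-5(w=2) 2-6(w=1)}
step 4: add edge 0-5 (w=5); MST = {0-5(w=5) 1-2(w=1) 2-5(w=2) 2-6(w=1)}
step 5: add edge 3-6 (w=9); MST = {0-5(w=5) 1-2(w=1) 2-5(w=2) 2-6(w=1) 3-6(w=9)}
step 6: add edge 1-4 (w=12); MST = {0-5(w=5) 1-2(w=1) 1-4(w=12) 2-5(w=2) 2-6(w=1) 3-6(w=9)}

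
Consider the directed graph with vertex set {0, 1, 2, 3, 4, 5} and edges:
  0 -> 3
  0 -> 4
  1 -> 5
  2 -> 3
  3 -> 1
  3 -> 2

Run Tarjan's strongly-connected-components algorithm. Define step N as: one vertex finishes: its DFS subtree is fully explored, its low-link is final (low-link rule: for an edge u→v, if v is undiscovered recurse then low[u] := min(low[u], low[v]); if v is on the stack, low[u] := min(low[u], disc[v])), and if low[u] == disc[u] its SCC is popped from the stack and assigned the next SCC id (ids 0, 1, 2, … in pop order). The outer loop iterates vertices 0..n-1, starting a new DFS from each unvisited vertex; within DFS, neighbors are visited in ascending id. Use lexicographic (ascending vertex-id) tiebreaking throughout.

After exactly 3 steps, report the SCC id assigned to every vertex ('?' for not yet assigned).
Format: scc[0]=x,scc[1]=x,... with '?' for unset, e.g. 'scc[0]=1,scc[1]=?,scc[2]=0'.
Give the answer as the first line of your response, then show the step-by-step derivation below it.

scc[0]=?,scc[1]=1,scc[2]=?,scc[3]=?,scc[4]=?,scc[5]=0

step 1: low=(low[0]=0,low[1]=2,low[2]=?,low[3]=1,low[4]=?,low[5]=3); scc=(scc[0]=?,scc[1]=?,scc[2]=?,scc[3]=?,scc[4]=?,scc[5]=0)
step 2: low=(low[0]=0,low[1]=2,low[2]=?,low[3]=1,low[4]=?,low[5]=3); scc=(scc[0]=?,scc[1]=1,scc[2]=?,scc[3]=?,scc[4]=?,scc[5]=0)
step 3: low=(low[0]=0,low[1]=2,low[2]=1,low[3]=1,low[4]=?,low[5]=3); scc=(scc[0]=?,scc[1]=1,scc[2]=?,scc[3]=?,scc[4]=?,scc[5]=0)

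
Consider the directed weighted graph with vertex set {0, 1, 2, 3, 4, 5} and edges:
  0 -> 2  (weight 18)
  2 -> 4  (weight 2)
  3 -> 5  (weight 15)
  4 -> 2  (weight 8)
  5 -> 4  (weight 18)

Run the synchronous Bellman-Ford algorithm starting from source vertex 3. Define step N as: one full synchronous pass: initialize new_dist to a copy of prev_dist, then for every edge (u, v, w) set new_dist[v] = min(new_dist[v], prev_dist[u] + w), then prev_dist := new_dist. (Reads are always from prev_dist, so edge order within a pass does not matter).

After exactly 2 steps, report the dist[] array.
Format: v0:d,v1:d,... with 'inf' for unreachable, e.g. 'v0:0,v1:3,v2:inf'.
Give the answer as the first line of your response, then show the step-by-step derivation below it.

v0:inf,v1:inf,v2:inf,v3:0,v4:33,v5:15

step 1: dist = v0:inf,v1:inf,v2:inf,v3:0,v4:inf,v5:15
step 2: dist = v0:inf,v1:inf,v2:inf,v3:0,v4:33,v5:15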